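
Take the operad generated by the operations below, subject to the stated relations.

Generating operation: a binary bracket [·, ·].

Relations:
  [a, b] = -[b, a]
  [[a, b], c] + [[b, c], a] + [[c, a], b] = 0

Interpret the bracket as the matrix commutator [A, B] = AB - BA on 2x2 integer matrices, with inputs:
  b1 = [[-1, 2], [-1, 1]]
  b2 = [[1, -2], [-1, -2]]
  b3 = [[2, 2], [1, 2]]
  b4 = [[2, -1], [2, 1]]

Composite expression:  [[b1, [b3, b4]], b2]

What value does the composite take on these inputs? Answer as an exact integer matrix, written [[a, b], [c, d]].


[[0, 48], [-24, 0]]

[b3, b4] = [[5, -2], [1, -5]]
[b1, [b3, b4]] = [[0, -16], [-8, 0]]
[[b1, [b3, b4]], b2] = [[0, 48], [-24, 0]]


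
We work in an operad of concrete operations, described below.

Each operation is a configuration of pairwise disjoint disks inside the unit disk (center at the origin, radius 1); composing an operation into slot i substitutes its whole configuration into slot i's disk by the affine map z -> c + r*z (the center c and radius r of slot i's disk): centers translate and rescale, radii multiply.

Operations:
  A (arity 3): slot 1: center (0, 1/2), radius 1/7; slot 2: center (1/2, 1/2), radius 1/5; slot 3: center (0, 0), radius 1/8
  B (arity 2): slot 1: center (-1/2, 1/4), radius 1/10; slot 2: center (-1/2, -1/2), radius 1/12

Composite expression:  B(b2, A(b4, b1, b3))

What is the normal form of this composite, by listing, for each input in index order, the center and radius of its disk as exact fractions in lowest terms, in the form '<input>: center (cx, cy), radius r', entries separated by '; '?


b1: center (-11/24, -11/24), radius 1/60; b2: center (-1/2, 1/4), radius 1/10; b3: center (-1/2, -1/2), radius 1/96; b4: center (-1/2, -11/24), radius 1/84

Each b-disk chains the slot maps above it in B; radii multiply.
for b2, the 1-step affine chain lands on center (-1/2, 1/4), radius 1/10
for b4, the 2-step affine chain lands on center (-1/2, -11/24), radius 1/84
for b1, the 2-step affine chain lands on center (-11/24, -11/24), radius 1/60
for b3, the 2-step affine chain lands on center (-1/2, -1/2), radius 1/96


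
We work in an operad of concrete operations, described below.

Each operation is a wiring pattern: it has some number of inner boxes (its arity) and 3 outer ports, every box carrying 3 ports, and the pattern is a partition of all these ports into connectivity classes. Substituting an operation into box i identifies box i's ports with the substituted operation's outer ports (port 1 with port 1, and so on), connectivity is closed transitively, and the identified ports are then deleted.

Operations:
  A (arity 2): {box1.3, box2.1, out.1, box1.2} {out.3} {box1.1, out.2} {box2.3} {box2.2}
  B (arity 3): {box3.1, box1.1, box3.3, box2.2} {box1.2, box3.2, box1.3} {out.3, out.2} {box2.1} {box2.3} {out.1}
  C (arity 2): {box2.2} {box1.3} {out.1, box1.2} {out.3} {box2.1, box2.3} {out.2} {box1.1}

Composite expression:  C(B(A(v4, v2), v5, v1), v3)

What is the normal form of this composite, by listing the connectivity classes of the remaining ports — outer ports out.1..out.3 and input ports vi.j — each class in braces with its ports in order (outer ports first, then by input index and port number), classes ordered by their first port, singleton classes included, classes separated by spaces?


Connectivity passes through glued C-boundaries; trace each wire chain.
after A, the pattern on (v4, v2) reads {out.1, v2.1, v4.2, v4.3} {out.2, v4.1} {out.3} {v2.2} {v2.3} (out.j = its outer ports)
after B, the pattern on (v4, v2, v5, v1) reads {out.1} {out.2, out.3} {v1.1, v1.3, v2.1, v4.2, v4.3, v5.2} {v1.2, v4.1} {v2.2} {v2.3} {v5.1} {v5.3} (out.j = its outer ports)
after C, the pattern on (v4, v2, v5, v1, v3) reads {out.1} {out.2} {out.3} {v1.1, v1.3, v2.1, v4.2, v4.3, v5.2} {v1.2, v4.1} {v2.2} {v2.3} {v3.1, v3.3} {v3.2} {v5.1} {v5.3} (out.j = its outer ports)

{out.1} {out.2} {out.3} {v1.1, v1.3, v2.1, v4.2, v4.3, v5.2} {v1.2, v4.1} {v2.2} {v2.3} {v3.1, v3.3} {v3.2} {v5.1} {v5.3}


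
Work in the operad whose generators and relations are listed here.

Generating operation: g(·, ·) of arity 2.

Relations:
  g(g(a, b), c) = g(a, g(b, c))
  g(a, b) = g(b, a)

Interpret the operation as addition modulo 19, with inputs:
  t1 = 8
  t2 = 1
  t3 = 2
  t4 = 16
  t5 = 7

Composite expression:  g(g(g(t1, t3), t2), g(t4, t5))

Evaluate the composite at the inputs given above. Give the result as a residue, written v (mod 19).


15 (mod 19)

g(t1, t3) = 10
g(g(t1, t3), t2) = 11
g(t4, t5) = 4
g(g(g(t1, t3), t2), g(t4, t5)) = 15


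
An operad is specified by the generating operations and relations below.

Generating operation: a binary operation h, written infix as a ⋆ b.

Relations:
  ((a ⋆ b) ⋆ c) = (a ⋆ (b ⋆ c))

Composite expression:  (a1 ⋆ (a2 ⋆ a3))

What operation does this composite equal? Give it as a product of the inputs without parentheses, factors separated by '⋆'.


Associativity of h dissolves the nesting; only the a-input order survives.
(a2 ⋆ a3) linearizes to a2 ⋆ a3
(a1 ⋆ (a2 ⋆ a3)) linearizes to a1 ⋆ a2 ⋆ a3

a1 ⋆ a2 ⋆ a3


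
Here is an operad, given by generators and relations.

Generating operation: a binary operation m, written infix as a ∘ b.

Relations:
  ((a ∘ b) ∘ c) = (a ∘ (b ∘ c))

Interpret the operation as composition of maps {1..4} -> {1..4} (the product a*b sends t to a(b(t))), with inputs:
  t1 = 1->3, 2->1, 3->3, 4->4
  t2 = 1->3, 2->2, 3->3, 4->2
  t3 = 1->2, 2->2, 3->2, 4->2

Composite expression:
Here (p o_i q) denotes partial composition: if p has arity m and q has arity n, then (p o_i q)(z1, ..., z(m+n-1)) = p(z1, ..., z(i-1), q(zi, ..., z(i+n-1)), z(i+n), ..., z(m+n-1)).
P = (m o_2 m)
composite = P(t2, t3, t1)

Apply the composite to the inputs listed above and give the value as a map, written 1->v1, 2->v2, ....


1->2, 2->2, 3->2, 4->2

(t3 ∘ t1) = 1->2, 2->2, 3->2, 4->2
(t2 ∘ (t3 ∘ t1)) = 1->2, 2->2, 3->2, 4->2


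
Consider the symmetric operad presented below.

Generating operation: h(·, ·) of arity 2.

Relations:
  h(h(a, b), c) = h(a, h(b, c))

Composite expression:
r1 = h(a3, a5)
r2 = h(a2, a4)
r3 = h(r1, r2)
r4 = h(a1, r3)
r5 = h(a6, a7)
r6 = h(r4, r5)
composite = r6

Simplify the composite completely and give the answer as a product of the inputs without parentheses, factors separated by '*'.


a1 * a3 * a5 * a2 * a4 * a6 * a7


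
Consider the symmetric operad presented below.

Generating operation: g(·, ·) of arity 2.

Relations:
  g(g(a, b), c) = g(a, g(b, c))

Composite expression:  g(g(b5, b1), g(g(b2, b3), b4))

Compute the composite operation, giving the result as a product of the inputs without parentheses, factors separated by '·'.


Every regrouping of g is equal, so read the b-inputs in written order.
g(b5, b1) reduces to b5 · b1
g(b2, b3) reduces to b2 · b3
g(g(b2, b3), b4) reduces to b2 · b3 · b4
g(g(b5, b1), g(g(b2, b3), b4)) reduces to b5 · b1 · b2 · b3 · b4

b5 · b1 · b2 · b3 · b4


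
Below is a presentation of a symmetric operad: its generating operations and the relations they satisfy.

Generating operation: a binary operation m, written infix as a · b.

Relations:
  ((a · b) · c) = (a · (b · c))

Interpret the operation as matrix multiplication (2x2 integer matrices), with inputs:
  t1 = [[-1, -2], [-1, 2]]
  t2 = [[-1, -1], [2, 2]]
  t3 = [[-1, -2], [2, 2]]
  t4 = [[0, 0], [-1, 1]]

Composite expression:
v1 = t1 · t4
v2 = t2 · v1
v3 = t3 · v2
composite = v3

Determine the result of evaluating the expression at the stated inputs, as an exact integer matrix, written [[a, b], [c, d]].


(t1 · t4) = [[2, -2], [-2, 2]]
(t2 · (t1 · t4)) = [[0, 0], [0, 0]]
(t3 · (t2 · (t1 · t4))) = [[0, 0], [0, 0]]

[[0, 0], [0, 0]]


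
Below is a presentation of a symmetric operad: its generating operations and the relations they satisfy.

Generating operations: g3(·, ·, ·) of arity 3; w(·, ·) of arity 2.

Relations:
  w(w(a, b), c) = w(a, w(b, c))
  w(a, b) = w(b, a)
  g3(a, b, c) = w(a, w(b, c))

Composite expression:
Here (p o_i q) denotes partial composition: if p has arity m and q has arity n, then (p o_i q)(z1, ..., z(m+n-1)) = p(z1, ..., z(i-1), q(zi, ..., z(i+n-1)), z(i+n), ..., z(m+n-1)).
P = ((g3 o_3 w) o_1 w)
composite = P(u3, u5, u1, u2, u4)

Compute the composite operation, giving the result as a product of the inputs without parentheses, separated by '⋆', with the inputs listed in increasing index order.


u1 ⋆ u2 ⋆ u3 ⋆ u4 ⋆ u5


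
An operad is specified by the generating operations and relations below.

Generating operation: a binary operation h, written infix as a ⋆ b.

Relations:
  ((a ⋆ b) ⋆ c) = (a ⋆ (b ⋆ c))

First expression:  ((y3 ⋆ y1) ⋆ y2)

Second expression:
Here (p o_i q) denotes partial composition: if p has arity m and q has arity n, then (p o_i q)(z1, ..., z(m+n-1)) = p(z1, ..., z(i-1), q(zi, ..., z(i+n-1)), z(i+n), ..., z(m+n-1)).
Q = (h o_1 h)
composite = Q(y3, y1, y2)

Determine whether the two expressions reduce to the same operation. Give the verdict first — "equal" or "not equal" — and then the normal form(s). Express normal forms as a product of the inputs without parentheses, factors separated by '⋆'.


equal; both compose to y3 ⋆ y1 ⋆ y2

The first expression, normalized: y3 ⋆ y1 ⋆ y2
The second expression, normalized: y3 ⋆ y1 ⋆ y2
Identical normal forms: equal.


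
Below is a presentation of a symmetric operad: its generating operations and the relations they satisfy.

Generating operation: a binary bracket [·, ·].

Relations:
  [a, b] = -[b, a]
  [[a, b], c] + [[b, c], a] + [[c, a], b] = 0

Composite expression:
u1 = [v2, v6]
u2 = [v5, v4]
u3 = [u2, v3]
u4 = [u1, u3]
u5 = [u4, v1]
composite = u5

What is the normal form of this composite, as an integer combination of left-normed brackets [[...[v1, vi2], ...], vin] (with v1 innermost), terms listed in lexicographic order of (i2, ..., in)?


-[[[[[v1, v2], v6], v3], v4], v5] + [[[[[v1, v2], v6], v3], v5], v4] + [[[[[v1, v2], v6], v4], v5], v3] - [[[[[v1, v2], v6], v5], v4], v3] + [[[[[v1, v3], v4], v5], v2], v6] - [[[[[v1, v3], v4], v5], v6], v2] - [[[[[v1, v3], v5], v4], v2], v6] + [[[[[v1, v3], v5], v4], v6], v2] - [[[[[v1, v4], v5], v3], v2], v6] + [[[[[v1, v4], v5], v3], v6], v2] + [[[[[v1, v5], v4], v3], v2], v6] - [[[[[v1, v5], v4], v3], v6], v2] + [[[[[v1, v6], v2], v3], v4], v5] - [[[[[v1, v6], v2], v3], v5], v4] - [[[[[v1, v6], v2], v4], v5], v3] + [[[[[v1, v6], v2], v5], v4], v3]

A multilinear Lie element is pinned by v1-initial words (v1 innermost).
Composite bracket: [[[v2, v6], [[v5, v4], v3]], v1]
The bracket unfolds into 32 signed words via [a, b] = ab - ba (2^5 = 32).
Only words starting with v1 matter:
  v1v2v6v3v4v5 appears with sign -1, giving the term -[[[[[v1, v2], v6], v3], v4], v5]
  v1v2v6v3v5v4 appears with sign +1, giving the term +[[[[[v1, v2], v6], v3], v5], v4]
  v1v2v6v4v5v3 appears with sign +1, giving the term +[[[[[v1, v2], v6], v4], v5], v3]
  v1v2v6v5v4v3 appears with sign -1, giving the term -[[[[[v1, v2], v6], v5], v4], v3]
  v1v3v4v5v2v6 appears with sign +1, giving the term +[[[[[v1, v3], v4], v5], v2], v6]
  v1v3v4v5v6v2 appears with sign -1, giving the term -[[[[[v1, v3], v4], v5], v6], v2]
  v1v3v5v4v2v6 appears with sign -1, giving the term -[[[[[v1, v3], v5], v4], v2], v6]
  v1v3v5v4v6v2 appears with sign +1, giving the term +[[[[[v1, v3], v5], v4], v6], v2]
  v1v4v5v3v2v6 appears with sign -1, giving the term -[[[[[v1, v4], v5], v3], v2], v6]
  v1v4v5v3v6v2 appears with sign +1, giving the term +[[[[[v1, v4], v5], v3], v6], v2]
  v1v5v4v3v2v6 appears with sign +1, giving the term +[[[[[v1, v5], v4], v3], v2], v6]
  v1v5v4v3v6v2 appears with sign -1, giving the term -[[[[[v1, v5], v4], v3], v6], v2]
  v1v6v2v3v4v5 appears with sign +1, giving the term +[[[[[v1, v6], v2], v3], v4], v5]
  v1v6v2v3v5v4 appears with sign -1, giving the term -[[[[[v1, v6], v2], v3], v5], v4]
  v1v6v2v4v5v3 appears with sign -1, giving the term -[[[[[v1, v6], v2], v4], v5], v3]
  v1v6v2v5v4v3 appears with sign +1, giving the term +[[[[[v1, v6], v2], v5], v4], v3]


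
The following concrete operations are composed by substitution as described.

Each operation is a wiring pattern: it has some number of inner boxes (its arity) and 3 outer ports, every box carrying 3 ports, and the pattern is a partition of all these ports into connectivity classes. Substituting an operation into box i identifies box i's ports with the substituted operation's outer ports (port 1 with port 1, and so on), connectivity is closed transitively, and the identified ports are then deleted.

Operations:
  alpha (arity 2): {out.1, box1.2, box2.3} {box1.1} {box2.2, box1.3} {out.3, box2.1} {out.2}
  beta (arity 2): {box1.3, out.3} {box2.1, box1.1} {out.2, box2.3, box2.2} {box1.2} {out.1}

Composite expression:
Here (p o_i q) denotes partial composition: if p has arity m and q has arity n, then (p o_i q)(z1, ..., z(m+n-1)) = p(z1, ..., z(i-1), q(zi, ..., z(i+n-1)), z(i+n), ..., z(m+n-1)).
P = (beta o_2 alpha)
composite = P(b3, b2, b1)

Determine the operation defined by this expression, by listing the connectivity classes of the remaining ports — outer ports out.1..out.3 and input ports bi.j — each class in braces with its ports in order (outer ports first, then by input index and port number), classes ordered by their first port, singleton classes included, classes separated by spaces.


{out.1} {out.2, b1.1} {out.3, b3.3} {b1.2, b2.3} {b1.3, b2.2, b3.1} {b2.1} {b3.2}


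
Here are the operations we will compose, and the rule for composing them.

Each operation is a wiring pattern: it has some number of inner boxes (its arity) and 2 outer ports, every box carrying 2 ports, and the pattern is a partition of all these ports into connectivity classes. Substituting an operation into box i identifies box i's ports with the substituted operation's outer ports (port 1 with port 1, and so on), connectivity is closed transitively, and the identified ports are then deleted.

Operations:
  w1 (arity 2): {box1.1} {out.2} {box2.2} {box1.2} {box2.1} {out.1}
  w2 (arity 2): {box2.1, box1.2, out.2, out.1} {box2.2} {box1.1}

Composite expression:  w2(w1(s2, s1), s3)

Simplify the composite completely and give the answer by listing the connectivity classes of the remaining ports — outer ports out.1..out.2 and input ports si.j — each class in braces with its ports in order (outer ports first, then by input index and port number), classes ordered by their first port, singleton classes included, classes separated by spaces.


{out.1, out.2, s3.1} {s1.1} {s1.2} {s2.1} {s2.2} {s3.2}

After gluing at w2, chains via deleted ports link the s-ports.
composing w1 on (s2, s1), with out.j its own outer ports: {out.1} {out.2} {s1.1} {s1.2} {s2.1} {s2.2}
composing w2 on (s2, s1, s3), with out.j its own outer ports: {out.1, out.2, s3.1} {s1.1} {s1.2} {s2.1} {s2.2} {s3.2}


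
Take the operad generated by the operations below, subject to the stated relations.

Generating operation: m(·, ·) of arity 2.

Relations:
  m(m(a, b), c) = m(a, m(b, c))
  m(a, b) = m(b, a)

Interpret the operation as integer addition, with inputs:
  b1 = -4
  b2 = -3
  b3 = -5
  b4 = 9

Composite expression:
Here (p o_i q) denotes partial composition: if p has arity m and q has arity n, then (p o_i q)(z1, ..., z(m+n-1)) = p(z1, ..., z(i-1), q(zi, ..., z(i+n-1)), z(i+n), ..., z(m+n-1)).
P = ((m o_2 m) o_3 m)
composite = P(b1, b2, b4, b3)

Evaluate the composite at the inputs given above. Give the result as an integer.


-3

m(b4, b3) = 4
m(b2, m(b4, b3)) = 1
m(b1, m(b2, m(b4, b3))) = -3


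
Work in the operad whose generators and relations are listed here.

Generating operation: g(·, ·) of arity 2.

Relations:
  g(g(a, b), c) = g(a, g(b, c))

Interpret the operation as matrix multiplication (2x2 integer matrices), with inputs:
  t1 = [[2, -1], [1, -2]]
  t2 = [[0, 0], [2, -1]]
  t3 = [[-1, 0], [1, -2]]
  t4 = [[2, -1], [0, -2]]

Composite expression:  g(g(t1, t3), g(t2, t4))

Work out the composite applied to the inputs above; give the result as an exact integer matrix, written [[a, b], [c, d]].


[[8, 0], [16, 0]]

g(t1, t3) = [[-3, 2], [-3, 4]]
g(t2, t4) = [[0, 0], [4, 0]]
g(g(t1, t3), g(t2, t4)) = [[8, 0], [16, 0]]


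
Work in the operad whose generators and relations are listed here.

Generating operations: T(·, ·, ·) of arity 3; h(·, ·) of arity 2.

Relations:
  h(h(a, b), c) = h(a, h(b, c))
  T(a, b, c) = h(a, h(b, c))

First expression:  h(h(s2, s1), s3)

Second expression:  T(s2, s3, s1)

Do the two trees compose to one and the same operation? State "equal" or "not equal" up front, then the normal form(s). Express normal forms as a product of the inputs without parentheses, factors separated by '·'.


The first expression reduces to s2 · s1 · s3
The second expression reduces to s2 · s3 · s1
Different reductions; not equal.

not equal; first: s2 · s1 · s3; second: s2 · s3 · s1


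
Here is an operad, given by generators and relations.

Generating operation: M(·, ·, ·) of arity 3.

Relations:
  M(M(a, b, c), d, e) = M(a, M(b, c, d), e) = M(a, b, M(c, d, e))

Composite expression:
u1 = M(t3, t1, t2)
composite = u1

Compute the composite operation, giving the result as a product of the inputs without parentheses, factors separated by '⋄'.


t3 ⋄ t1 ⋄ t2

Under associativity of M, the answer is the t's in reading order.
M(t3, t1, t2) spells out as t3 ⋄ t1 ⋄ t2


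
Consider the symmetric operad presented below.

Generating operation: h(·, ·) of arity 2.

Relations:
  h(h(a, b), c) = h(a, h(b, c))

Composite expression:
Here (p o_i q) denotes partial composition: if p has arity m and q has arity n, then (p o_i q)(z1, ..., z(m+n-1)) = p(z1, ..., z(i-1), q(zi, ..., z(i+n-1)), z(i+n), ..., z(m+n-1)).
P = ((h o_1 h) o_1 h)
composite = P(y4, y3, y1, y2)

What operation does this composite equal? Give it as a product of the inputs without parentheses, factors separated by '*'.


y4 * y3 * y1 * y2

Key point: h is associative — brackets drop, the y-order remains.
h(y4, y3) linearizes to y4 * y3
h(h(y4, y3), y1) linearizes to y4 * y3 * y1
h(h(h(y4, y3), y1), y2) linearizes to y4 * y3 * y1 * y2


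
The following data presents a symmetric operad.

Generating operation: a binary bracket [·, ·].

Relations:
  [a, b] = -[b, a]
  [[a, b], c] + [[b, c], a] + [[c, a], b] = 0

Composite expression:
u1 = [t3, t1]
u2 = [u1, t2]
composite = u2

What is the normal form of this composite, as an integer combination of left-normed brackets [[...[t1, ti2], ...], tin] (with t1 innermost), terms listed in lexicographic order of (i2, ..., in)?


-[[t1, t3], t2]

Expand each bracket as ab - ba; the t1-initial words give the coefficients.
Composite bracket: [[t3, t1], t2]
Under [a, b] = ab - ba we get 4 signed associative words (2^2 = 4).
Coefficients come from the t1-initial words:
  t1t3t2 appears with sign -1, giving the term -[[t1, t3], t2]


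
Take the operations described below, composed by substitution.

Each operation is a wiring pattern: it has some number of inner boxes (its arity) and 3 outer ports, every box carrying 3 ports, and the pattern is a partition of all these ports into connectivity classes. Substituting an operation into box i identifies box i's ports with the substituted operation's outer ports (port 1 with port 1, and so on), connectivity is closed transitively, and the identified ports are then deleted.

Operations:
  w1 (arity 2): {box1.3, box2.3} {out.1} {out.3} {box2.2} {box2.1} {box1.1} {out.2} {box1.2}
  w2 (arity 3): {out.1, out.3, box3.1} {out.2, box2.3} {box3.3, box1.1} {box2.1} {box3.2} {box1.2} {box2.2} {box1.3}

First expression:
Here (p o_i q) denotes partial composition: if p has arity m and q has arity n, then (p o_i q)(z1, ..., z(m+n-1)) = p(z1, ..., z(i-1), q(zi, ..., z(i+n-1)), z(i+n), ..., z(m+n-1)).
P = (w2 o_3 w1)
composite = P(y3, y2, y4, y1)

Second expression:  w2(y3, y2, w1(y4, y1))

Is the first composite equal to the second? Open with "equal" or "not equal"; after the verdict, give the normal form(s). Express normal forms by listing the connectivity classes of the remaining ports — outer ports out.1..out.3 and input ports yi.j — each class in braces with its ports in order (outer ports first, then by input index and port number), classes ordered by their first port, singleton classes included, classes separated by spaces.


equal — both sides give {out.1, out.3} {out.2, y2.3} {y1.1} {y1.2} {y1.3, y4.3} {y2.1} {y2.2} {y3.1} {y3.2} {y3.3} {y4.1} {y4.2}

The first expression, normalized: {out.1, out.3} {out.2, y2.3} {y1.1} {y1.2} {y1.3, y4.3} {y2.1} {y2.2} {y3.1} {y3.2} {y3.3} {y4.1} {y4.2}
The second expression, normalized: {out.1, out.3} {out.2, y2.3} {y1.1} {y1.2} {y1.3, y4.3} {y2.1} {y2.2} {y3.1} {y3.2} {y3.3} {y4.1} {y4.2}
Both agree, so they are equal.


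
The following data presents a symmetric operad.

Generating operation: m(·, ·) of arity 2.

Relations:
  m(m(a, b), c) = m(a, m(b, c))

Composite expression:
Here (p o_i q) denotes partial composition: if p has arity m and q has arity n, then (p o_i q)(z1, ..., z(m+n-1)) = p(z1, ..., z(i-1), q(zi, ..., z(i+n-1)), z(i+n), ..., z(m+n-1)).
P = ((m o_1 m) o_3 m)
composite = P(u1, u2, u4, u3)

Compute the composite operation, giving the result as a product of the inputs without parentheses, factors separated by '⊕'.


Associativity of m dissolves the nesting; only the u-input order survives.
m(u1, u2) linearizes to u1 ⊕ u2
m(u4, u3) linearizes to u4 ⊕ u3
m(m(u1, u2), m(u4, u3)) linearizes to u1 ⊕ u2 ⊕ u4 ⊕ u3

u1 ⊕ u2 ⊕ u4 ⊕ u3


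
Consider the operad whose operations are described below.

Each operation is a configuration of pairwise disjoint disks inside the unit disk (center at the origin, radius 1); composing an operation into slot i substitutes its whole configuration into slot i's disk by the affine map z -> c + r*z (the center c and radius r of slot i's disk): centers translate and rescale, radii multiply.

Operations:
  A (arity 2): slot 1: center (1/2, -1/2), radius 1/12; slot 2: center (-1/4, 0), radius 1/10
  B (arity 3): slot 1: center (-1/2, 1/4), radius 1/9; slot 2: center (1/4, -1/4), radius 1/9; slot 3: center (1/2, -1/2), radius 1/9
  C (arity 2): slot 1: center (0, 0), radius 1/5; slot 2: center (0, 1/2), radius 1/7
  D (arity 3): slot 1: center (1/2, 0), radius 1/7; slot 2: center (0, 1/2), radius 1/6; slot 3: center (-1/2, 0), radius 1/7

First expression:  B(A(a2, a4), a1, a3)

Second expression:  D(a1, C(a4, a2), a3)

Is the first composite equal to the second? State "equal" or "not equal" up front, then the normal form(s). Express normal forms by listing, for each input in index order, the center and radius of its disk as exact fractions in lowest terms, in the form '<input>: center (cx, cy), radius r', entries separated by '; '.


not equal: they reduce to a1: center (1/4, -1/4), radius 1/9; a2: center (-4/9, 7/36), radius 1/108; a3: center (1/2, -1/2), radius 1/9; a4: center (-19/36, 1/4), radius 1/90 and a1: center (1/2, 0), radius 1/7; a2: center (0, 7/12), radius 1/42; a3: center (-1/2, 0), radius 1/7; a4: center (0, 1/2), radius 1/30

The first expression reduces to a1: center (1/4, -1/4), radius 1/9; a2: center (-4/9, 7/36), radius 1/108; a3: center (1/2, -1/2), radius 1/9; a4: center (-19/36, 1/4), radius 1/90
The second expression reduces to a1: center (1/2, 0), radius 1/7; a2: center (0, 7/12), radius 1/42; a3: center (-1/2, 0), radius 1/7; a4: center (0, 1/2), radius 1/30
Different reductions; not equal.


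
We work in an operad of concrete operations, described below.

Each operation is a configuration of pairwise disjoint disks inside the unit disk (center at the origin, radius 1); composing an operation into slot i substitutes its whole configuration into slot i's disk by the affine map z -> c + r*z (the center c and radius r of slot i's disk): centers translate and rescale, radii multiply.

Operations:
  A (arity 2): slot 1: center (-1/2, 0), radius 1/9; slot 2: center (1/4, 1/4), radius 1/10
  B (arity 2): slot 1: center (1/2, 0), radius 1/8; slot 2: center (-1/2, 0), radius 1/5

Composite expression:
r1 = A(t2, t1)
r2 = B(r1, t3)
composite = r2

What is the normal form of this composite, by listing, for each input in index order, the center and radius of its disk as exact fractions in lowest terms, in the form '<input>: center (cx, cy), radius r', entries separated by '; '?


t1: center (17/32, 1/32), radius 1/80; t2: center (7/16, 0), radius 1/72; t3: center (-1/2, 0), radius 1/5

Below B, radii multiply path by path; the t-disk centers shift.
input t2: applying the 2 nested substitutions gives center (7/16, 0), radius 1/72
input t1: applying the 2 nested substitutions gives center (17/32, 1/32), radius 1/80
input t3: applying the 1 nested substitution gives center (-1/2, 0), radius 1/5


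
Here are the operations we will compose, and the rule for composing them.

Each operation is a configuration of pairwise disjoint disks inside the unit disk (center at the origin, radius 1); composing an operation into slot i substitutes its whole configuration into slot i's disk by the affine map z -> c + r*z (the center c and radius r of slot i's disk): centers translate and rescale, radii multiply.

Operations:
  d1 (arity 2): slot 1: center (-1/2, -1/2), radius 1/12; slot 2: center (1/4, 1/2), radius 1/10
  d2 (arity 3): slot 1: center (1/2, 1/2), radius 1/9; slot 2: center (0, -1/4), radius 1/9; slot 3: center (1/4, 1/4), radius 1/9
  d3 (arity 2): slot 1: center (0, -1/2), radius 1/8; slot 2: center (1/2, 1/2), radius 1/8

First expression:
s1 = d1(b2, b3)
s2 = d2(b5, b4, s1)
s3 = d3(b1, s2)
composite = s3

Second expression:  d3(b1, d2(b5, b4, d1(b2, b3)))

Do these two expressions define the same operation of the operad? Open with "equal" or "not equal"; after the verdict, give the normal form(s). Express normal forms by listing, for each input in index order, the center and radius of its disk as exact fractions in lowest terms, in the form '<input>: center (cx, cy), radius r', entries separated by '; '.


equal — both sides give b1: center (0, -1/2), radius 1/8; b2: center (151/288, 151/288), radius 1/864; b3: center (77/144, 155/288), radius 1/720; b4: center (1/2, 15/32), radius 1/72; b5: center (9/16, 9/16), radius 1/72

The first composite normalizes to b1: center (0, -1/2), radius 1/8; b2: center (151/288, 151/288), radius 1/864; b3: center (77/144, 155/288), radius 1/720; b4: center (1/2, 15/32), radius 1/72; b5: center (9/16, 9/16), radius 1/72
The second composite normalizes to b1: center (0, -1/2), radius 1/8; b2: center (151/288, 151/288), radius 1/864; b3: center (77/144, 155/288), radius 1/720; b4: center (1/2, 15/32), radius 1/72; b5: center (9/16, 9/16), radius 1/72
One common form — equal.


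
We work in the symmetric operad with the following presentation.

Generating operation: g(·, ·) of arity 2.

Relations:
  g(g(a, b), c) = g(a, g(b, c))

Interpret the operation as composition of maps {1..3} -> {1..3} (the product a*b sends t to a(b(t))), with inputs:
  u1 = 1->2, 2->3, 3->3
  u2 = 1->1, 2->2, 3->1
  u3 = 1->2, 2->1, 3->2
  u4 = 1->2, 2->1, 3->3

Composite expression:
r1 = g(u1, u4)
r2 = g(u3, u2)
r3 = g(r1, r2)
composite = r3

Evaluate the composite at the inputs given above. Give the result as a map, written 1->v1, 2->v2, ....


1->2, 2->3, 3->2

g(u1, u4) = 1->3, 2->2, 3->3
g(u3, u2) = 1->2, 2->1, 3->2
g(g(u1, u4), g(u3, u2)) = 1->2, 2->3, 3->2


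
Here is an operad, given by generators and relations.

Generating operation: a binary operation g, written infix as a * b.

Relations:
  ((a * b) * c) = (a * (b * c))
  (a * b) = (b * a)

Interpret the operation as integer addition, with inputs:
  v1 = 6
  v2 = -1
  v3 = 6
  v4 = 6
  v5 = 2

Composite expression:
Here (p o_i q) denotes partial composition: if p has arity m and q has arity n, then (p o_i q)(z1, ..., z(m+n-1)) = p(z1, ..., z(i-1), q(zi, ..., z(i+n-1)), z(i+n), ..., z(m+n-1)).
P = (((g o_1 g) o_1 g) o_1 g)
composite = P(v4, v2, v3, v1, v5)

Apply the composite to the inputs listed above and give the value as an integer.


19

(v4 * v2) = 5
((v4 * v2) * v3) = 11
(((v4 * v2) * v3) * v1) = 17
((((v4 * v2) * v3) * v1) * v5) = 19


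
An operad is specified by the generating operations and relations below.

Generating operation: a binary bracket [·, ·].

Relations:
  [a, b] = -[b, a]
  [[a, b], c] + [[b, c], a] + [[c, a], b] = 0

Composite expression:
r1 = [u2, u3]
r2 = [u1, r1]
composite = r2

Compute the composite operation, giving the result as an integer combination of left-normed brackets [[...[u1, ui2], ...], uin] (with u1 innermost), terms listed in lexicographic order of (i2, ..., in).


Antisymmetry and Jacobi reduce to u1-anchored left-normed brackets.
Composite bracket: [u1, [u2, u3]]
The bracket unfolds into 4 signed words via [a, b] = ab - ba (2^2 = 4).
Only words starting with u1 matter:
  u1u2u3 (sign +1) contributes +[[u1, u2], u3]
  u1u3u2 (sign -1) contributes -[[u1, u3], u2]

[[u1, u2], u3] - [[u1, u3], u2]


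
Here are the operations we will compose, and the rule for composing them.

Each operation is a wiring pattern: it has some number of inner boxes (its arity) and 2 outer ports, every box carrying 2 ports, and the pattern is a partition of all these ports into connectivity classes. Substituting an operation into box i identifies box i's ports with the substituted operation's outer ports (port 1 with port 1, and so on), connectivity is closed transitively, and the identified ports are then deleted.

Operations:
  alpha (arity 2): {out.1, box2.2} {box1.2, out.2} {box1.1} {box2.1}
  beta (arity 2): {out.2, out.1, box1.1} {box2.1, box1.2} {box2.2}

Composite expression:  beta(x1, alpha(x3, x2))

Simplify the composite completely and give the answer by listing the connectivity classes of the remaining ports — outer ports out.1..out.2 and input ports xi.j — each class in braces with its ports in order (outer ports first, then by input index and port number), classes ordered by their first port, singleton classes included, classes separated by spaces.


{out.1, out.2, x1.1} {x1.2, x2.2} {x2.1} {x3.1} {x3.2}

Substituting into beta glues patterns; closure does the rest.
composing alpha on (x3, x2), with out.j its own outer ports: {out.1, x2.2} {out.2, x3.2} {x2.1} {x3.1}
composing beta on (x1, x3, x2), with out.j its own outer ports: {out.1, out.2, x1.1} {x1.2, x2.2} {x2.1} {x3.1} {x3.2}


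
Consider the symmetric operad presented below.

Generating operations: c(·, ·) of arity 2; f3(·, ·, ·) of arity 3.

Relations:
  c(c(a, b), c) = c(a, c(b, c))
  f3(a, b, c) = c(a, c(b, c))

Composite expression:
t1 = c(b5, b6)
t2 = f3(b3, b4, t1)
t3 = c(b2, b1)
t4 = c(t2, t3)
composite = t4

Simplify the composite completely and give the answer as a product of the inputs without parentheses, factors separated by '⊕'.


b3 ⊕ b4 ⊕ b5 ⊕ b6 ⊕ b2 ⊕ b1


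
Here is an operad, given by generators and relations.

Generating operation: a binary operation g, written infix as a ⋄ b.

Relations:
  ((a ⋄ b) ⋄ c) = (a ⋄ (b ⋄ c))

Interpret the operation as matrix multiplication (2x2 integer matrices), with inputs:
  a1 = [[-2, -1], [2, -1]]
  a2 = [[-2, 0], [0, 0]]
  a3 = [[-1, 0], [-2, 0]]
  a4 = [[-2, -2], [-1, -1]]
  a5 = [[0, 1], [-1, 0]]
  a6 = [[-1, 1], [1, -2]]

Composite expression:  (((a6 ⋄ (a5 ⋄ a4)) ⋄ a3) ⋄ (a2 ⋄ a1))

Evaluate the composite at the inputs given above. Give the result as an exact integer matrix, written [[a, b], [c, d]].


[[-36, -18], [60, 30]]

(a5 ⋄ a4) = [[-1, -1], [2, 2]]
(a6 ⋄ (a5 ⋄ a4)) = [[3, 3], [-5, -5]]
((a6 ⋄ (a5 ⋄ a4)) ⋄ a3) = [[-9, 0], [15, 0]]
(a2 ⋄ a1) = [[4, 2], [0, 0]]
(((a6 ⋄ (a5 ⋄ a4)) ⋄ a3) ⋄ (a2 ⋄ a1)) = [[-36, -18], [60, 30]]


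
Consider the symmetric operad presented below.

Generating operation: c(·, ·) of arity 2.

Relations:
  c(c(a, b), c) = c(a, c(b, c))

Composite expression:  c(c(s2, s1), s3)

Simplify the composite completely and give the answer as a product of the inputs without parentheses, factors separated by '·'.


s2 · s1 · s3

All parenthesizations of c agree; list the s-inputs left to right.
c(s2, s1) spells out as s2 · s1
c(c(s2, s1), s3) spells out as s2 · s1 · s3


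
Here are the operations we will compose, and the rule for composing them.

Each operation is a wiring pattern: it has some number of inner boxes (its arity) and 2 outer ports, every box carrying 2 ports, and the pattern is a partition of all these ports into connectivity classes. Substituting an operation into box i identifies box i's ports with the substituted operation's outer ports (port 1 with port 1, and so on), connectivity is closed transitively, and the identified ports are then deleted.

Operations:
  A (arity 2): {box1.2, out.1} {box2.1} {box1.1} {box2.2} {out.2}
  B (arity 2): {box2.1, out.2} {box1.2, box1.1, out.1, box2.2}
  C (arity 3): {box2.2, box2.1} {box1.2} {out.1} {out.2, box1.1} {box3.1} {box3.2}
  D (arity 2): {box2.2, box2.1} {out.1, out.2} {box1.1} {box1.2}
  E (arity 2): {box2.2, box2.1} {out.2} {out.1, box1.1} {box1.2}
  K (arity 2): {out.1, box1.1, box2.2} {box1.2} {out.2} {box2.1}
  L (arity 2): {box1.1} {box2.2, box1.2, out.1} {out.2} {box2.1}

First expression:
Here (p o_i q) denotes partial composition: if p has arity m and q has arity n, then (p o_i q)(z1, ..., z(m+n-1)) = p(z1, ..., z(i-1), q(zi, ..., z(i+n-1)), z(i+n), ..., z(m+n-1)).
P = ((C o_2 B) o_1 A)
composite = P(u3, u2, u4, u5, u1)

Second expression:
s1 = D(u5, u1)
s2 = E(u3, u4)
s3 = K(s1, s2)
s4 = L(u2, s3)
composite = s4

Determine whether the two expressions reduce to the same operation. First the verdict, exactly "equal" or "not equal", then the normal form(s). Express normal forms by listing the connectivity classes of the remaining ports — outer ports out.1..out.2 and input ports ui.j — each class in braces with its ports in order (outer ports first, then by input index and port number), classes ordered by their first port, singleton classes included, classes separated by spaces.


In normal form, the first expression is {out.1} {out.2, u3.2} {u1.1} {u1.2} {u2.1} {u2.2} {u3.1} {u4.1, u4.2, u5.1, u5.2}
In normal form, the second expression is {out.1, u2.2} {out.2} {u1.1, u1.2} {u2.1} {u3.1} {u3.2} {u4.1, u4.2} {u5.1} {u5.2}
No match — not equal.

not equal; the first gives {out.1} {out.2, u3.2} {u1.1} {u1.2} {u2.1} {u2.2} {u3.1} {u4.1, u4.2, u5.1, u5.2} and the second {out.1, u2.2} {out.2} {u1.1, u1.2} {u2.1} {u3.1} {u3.2} {u4.1, u4.2} {u5.1} {u5.2}


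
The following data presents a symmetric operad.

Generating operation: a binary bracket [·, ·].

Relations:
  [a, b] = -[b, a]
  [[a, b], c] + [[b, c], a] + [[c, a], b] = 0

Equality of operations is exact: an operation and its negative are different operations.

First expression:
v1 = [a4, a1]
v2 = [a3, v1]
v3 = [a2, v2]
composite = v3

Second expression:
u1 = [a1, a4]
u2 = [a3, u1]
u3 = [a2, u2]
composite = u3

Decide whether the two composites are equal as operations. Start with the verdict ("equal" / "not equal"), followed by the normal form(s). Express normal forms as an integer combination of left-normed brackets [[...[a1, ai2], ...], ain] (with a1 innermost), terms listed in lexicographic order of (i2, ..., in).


not equal — first -[[[a1, a4], a3], a2], second [[[a1, a4], a3], a2]

In normal form, the first expression is -[[[a1, a4], a3], a2]
In normal form, the second expression is [[[a1, a4], a3], a2]
Distinct normal forms: not equal.


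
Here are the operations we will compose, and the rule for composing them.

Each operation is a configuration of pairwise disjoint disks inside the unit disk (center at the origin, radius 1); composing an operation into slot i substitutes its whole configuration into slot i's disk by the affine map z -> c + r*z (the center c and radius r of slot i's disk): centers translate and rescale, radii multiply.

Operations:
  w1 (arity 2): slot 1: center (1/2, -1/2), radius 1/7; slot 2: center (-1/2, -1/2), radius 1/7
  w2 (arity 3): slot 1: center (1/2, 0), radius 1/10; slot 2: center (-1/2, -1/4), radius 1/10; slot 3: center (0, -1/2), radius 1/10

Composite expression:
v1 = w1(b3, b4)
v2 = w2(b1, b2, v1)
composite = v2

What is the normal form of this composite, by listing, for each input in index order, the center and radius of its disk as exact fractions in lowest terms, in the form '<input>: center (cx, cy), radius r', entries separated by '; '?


Each b-disk chains the slot maps above it in w2; radii multiply.
tracing b1 down its 1-map path: center (1/2, 0), radius 1/10
tracing b2 down its 1-map path: center (-1/2, -1/4), radius 1/10
tracing b3 down its 2-map path: center (1/20, -11/20), radius 1/70
tracing b4 down its 2-map path: center (-1/20, -11/20), radius 1/70

b1: center (1/2, 0), radius 1/10; b2: center (-1/2, -1/4), radius 1/10; b3: center (1/20, -11/20), radius 1/70; b4: center (-1/20, -11/20), radius 1/70


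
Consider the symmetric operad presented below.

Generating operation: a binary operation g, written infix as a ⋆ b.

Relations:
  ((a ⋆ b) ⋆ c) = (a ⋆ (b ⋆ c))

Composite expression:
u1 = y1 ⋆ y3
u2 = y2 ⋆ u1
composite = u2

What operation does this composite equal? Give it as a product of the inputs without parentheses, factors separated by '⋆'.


All parenthesizations of g agree; list the y-inputs left to right.
(y1 ⋆ y3) spells out as y1 ⋆ y3
(y2 ⋆ (y1 ⋆ y3)) spells out as y2 ⋆ y1 ⋆ y3

y2 ⋆ y1 ⋆ y3


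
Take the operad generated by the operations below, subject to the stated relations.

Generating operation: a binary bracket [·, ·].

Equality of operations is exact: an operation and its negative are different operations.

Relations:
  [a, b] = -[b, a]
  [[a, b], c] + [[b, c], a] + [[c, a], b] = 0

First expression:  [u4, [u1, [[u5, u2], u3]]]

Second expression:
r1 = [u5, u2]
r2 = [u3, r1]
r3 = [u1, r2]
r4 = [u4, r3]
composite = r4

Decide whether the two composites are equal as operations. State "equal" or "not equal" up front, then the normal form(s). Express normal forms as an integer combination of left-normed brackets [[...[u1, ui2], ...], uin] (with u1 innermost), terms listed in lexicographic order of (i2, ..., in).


not equal — first [[[[u1, u2], u5], u3], u4] - [[[[u1, u3], u2], u5], u4] + [[[[u1, u3], u5], u2], u4] - [[[[u1, u5], u2], u3], u4], second -[[[[u1, u2], u5], u3], u4] + [[[[u1, u3], u2], u5], u4] - [[[[u1, u3], u5], u2], u4] + [[[[u1, u5], u2], u3], u4]

In normal form, the first expression is [[[[u1, u2], u5], u3], u4] - [[[[u1, u3], u2], u5], u4] + [[[[u1, u3], u5], u2], u4] - [[[[u1, u5], u2], u3], u4]
In normal form, the second expression is -[[[[u1, u2], u5], u3], u4] + [[[[u1, u3], u2], u5], u4] - [[[[u1, u3], u5], u2], u4] + [[[[u1, u5], u2], u3], u4]
The normal forms differ: not equal.


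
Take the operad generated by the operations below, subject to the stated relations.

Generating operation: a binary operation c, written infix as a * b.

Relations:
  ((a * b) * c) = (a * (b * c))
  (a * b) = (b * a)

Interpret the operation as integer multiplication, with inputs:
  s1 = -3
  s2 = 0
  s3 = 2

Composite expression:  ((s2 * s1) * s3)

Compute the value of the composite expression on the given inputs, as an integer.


0

(s2 * s1) = 0
((s2 * s1) * s3) = 0


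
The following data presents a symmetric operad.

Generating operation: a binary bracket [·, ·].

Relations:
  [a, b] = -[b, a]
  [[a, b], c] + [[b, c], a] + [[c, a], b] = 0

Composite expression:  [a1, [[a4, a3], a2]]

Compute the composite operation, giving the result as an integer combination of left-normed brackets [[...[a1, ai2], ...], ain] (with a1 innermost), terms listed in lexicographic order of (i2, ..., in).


[[[a1, a2], a3], a4] - [[[a1, a2], a4], a3] - [[[a1, a3], a4], a2] + [[[a1, a4], a3], a2]

Antisymmetry and Jacobi reduce to a1-anchored left-normed brackets.
Composite bracket: [a1, [[a4, a3], a2]]
Under [a, b] = ab - ba we get 8 signed associative words (2^3 = 8).
Only words starting with a1 matter:
  a1a2a3a4 appears with sign +1, giving the term +[[[a1, a2], a3], a4]
  a1a2a4a3 appears with sign -1, giving the term -[[[a1, a2], a4], a3]
  a1a3a4a2 appears with sign -1, giving the term -[[[a1, a3], a4], a2]
  a1a4a3a2 appears with sign +1, giving the term +[[[a1, a4], a3], a2]
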